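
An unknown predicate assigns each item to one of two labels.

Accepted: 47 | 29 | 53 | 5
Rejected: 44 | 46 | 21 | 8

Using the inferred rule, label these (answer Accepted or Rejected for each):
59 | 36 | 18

A rule that fits every label: prime — true of each 'Accepted' example, false of each 'Rejected' one.
59: 59 is prime, has this property → Accepted. 36: 36 = 2·18, doesn't qualify → Rejected. 18: 18 = 2·9, doesn't qualify → Rejected.

Accepted, Rejected, Rejected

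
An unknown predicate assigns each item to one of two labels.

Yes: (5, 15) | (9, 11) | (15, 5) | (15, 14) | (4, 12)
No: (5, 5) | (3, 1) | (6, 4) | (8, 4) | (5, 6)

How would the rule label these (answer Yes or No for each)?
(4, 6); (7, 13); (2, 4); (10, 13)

No, Yes, No, Yes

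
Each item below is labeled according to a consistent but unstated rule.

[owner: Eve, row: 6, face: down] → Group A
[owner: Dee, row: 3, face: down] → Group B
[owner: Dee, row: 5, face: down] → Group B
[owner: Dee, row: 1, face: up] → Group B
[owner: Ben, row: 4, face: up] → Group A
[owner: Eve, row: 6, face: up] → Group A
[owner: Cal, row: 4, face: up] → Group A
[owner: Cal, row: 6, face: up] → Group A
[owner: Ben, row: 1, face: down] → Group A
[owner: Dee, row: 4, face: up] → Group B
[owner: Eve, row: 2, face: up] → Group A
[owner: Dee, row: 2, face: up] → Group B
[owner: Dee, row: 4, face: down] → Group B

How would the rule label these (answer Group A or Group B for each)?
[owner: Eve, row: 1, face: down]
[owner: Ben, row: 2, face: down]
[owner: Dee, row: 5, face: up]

Group A, Group A, Group B

'Group A' ⟺ owner is not Dee.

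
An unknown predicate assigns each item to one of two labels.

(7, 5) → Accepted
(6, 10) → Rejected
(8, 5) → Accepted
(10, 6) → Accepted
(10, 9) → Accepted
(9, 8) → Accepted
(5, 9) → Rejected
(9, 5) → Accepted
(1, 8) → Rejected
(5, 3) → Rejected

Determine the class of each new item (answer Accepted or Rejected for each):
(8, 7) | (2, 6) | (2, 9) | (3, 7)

Accepted, Rejected, Rejected, Rejected

The classifier is using: first ≥ 7.
(8, 7): first 8 — passes, so Accepted. (2, 6): first 2 — doesn't qualify, so Rejected. (2, 9): first 2 — doesn't qualify, so Rejected. (3, 7): first 3 — doesn't qualify, so Rejected.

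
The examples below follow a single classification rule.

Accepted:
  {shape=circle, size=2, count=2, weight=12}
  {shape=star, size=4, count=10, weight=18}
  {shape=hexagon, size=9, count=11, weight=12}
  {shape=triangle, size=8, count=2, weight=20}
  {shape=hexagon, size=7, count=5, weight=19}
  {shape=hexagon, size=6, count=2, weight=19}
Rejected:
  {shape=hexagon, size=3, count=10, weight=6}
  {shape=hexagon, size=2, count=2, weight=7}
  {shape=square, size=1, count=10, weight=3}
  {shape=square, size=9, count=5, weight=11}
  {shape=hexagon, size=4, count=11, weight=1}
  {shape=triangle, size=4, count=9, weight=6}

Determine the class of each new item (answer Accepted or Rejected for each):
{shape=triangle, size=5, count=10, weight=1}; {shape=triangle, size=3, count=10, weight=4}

Rejected, Rejected

'Accepted' ⟺ weight ≥ 12.
{shape=triangle, size=5, count=10, weight=1}: weight = 1 — fails the rule, so Rejected. {shape=triangle, size=3, count=10, weight=4}: weight = 4 — fails the rule, so Rejected.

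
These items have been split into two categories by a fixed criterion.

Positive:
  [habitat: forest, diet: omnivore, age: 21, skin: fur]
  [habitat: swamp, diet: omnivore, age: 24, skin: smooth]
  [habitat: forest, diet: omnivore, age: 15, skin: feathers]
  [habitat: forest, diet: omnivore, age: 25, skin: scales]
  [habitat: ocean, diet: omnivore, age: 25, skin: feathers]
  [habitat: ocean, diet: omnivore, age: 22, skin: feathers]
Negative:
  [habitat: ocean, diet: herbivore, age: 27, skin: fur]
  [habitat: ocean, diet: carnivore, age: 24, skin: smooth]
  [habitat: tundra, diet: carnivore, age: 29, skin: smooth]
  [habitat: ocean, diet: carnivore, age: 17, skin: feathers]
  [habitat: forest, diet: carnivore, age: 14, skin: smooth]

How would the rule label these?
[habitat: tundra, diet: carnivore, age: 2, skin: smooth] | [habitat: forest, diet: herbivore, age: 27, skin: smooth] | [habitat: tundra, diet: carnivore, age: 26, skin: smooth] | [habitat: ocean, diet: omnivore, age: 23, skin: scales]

Negative, Negative, Negative, Positive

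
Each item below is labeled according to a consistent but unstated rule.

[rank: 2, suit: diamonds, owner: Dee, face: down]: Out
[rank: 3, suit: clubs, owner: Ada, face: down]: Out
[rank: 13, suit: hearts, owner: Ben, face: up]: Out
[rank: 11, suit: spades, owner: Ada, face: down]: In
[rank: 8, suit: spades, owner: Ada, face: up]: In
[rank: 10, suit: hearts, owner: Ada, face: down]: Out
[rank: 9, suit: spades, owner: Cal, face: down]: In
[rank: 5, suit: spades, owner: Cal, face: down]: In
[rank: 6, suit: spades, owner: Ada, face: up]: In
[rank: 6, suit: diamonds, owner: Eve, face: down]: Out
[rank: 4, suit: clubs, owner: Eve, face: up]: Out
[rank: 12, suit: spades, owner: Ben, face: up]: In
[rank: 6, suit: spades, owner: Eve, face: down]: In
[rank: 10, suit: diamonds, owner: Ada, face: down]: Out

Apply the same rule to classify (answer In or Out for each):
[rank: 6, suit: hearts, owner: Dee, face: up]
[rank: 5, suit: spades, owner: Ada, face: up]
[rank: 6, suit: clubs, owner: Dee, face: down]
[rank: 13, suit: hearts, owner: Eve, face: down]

The pattern is that an item is 'In' exactly when: suit is spades.
[rank: 6, suit: hearts, owner: Dee, face: up] — suit is hearts, hence Out. [rank: 5, suit: spades, owner: Ada, face: up] — suit is spades, hence In. [rank: 6, suit: clubs, owner: Dee, face: down] — suit is clubs, hence Out. [rank: 13, suit: hearts, owner: Eve, face: down] — suit is hearts, hence Out.

Out, In, Out, Out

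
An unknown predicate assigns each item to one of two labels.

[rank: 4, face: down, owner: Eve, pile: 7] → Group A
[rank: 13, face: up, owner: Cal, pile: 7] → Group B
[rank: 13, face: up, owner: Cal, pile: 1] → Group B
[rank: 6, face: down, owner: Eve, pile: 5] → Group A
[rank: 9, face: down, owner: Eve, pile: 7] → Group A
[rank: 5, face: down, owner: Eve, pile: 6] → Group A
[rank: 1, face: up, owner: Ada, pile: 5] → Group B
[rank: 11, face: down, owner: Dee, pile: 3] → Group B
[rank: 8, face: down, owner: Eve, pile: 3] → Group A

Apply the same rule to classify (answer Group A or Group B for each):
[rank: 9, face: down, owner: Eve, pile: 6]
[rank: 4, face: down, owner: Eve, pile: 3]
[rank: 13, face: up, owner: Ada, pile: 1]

Group A, Group A, Group B

One predicate separates the groups cleanly: owner is Eve.
[rank: 9, face: down, owner: Eve, pile: 6]: owner is Eve, qualifies → Group A.
[rank: 4, face: down, owner: Eve, pile: 3]: owner is Eve, qualifies → Group A.
[rank: 13, face: up, owner: Ada, pile: 1]: owner is Ada, doesn't qualify → Group B.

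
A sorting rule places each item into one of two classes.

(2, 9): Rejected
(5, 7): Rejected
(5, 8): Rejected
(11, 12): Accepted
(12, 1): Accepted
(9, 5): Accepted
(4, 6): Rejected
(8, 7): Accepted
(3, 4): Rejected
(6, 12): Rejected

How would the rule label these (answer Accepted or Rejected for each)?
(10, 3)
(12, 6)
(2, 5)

A rule that fits every label: first ≥ 7 — true of each 'Accepted' example, false of each 'Rejected' one.
(10, 3): Accepted (first 10). (12, 6): Accepted (first 12). (2, 5): Rejected (first 2).

Accepted, Accepted, Rejected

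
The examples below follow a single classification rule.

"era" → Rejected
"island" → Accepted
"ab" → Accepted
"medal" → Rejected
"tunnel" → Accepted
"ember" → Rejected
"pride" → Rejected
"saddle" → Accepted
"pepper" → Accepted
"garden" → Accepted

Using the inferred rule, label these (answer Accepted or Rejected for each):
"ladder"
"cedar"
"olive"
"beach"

Every 'Accepted' example satisfies: even length. None of the 'Rejected' examples do.
"ladder": length 6 — has this property, so Accepted.
"cedar": length 5 — does not fit, so Rejected.
"olive": length 5 — does not fit, so Rejected.
"beach": length 5 — does not fit, so Rejected.

Accepted, Rejected, Rejected, Rejected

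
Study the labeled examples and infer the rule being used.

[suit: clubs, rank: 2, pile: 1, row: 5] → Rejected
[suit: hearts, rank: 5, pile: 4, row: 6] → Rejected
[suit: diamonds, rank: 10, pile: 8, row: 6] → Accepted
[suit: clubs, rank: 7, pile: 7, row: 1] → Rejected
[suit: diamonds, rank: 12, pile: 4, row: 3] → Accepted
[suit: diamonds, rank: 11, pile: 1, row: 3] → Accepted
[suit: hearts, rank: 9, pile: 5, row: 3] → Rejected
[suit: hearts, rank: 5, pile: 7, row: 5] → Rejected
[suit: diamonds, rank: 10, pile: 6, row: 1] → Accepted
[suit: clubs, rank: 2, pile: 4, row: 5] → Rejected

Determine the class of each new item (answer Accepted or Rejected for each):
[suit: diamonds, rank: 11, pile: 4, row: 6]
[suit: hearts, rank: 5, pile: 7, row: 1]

One predicate separates the groups cleanly: suit is diamonds.
Accepted: [suit: diamonds, rank: 11, pile: 4, row: 6], since suit is diamonds.
Rejected: [suit: hearts, rank: 5, pile: 7, row: 1], since suit is hearts.

Accepted, Rejected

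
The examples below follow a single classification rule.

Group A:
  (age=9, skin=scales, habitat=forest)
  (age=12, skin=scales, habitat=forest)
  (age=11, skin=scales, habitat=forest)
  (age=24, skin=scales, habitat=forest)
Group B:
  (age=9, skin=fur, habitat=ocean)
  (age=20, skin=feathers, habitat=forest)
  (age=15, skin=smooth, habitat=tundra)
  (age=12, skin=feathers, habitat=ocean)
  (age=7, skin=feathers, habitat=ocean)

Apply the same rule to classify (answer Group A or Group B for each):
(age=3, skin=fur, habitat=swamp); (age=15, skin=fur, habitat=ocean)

Group B, Group B

All 'Group A' examples share one property — skin is scales — and every 'Group B' example lacks it.
(age=3, skin=fur, habitat=swamp): Group B (skin is fur).
(age=15, skin=fur, habitat=ocean): Group B (skin is fur).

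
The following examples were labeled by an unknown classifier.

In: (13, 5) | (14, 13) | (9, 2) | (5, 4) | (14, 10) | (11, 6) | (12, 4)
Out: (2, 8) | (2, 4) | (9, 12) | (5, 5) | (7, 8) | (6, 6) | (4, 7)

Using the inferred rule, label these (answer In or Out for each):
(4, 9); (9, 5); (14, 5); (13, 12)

The classifier is using: first > second.
(4, 9) — 4 < 9, hence Out.
(9, 5) — 9 > 5, hence In.
(14, 5) — 14 > 5, hence In.
(13, 12) — 13 > 12, hence In.

Out, In, In, In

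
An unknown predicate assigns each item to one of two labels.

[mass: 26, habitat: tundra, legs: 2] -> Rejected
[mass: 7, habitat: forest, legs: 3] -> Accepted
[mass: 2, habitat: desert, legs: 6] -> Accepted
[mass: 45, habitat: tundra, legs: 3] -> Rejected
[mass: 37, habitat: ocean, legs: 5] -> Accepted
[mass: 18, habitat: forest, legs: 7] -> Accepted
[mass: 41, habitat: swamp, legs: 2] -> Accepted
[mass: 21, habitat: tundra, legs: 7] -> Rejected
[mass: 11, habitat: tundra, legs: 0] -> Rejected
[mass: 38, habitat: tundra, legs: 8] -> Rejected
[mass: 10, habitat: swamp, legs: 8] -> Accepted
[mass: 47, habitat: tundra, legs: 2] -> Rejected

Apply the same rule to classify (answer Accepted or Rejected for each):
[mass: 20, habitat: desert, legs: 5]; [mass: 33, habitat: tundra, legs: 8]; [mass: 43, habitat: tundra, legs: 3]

Checking candidate rules against both groups, what survives is: habitat is not tundra.

Accepted, Rejected, Rejected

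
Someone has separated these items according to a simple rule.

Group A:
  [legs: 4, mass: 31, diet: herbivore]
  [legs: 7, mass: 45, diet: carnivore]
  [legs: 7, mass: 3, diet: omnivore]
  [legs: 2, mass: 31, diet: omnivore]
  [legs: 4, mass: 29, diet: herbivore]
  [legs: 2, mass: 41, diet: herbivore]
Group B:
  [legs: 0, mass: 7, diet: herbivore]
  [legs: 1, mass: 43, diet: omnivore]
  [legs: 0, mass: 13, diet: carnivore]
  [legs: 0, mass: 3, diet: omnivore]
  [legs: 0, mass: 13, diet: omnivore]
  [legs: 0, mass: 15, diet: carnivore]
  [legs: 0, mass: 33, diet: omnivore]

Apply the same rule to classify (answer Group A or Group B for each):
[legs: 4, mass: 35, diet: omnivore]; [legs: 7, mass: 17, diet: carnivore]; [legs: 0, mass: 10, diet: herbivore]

Group A, Group A, Group B

All 'Group A' examples share one property — legs ≥ 2 — and every 'Group B' example lacks it.
[legs: 4, mass: 35, diet: omnivore]: legs = 4 — passes, so Group A.
[legs: 7, mass: 17, diet: carnivore]: legs = 7 — passes, so Group A.
[legs: 0, mass: 10, diet: herbivore]: legs = 0 — lacks this property, so Group B.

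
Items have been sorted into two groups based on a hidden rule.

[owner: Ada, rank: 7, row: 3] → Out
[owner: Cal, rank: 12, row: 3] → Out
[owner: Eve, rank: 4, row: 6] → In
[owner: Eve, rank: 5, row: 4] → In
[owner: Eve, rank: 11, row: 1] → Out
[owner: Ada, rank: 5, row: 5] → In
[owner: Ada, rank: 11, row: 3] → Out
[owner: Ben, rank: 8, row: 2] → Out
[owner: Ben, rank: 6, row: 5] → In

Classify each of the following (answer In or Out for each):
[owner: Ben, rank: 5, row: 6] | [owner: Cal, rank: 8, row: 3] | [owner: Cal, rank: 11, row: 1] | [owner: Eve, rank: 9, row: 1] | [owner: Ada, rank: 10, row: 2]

In, Out, Out, Out, Out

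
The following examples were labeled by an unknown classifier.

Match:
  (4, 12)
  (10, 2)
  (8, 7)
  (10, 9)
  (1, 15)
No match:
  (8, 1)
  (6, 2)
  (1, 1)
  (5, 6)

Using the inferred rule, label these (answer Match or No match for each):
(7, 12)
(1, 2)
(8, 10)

Match, No match, Match

One predicate separates the groups cleanly: sum ≥ 12.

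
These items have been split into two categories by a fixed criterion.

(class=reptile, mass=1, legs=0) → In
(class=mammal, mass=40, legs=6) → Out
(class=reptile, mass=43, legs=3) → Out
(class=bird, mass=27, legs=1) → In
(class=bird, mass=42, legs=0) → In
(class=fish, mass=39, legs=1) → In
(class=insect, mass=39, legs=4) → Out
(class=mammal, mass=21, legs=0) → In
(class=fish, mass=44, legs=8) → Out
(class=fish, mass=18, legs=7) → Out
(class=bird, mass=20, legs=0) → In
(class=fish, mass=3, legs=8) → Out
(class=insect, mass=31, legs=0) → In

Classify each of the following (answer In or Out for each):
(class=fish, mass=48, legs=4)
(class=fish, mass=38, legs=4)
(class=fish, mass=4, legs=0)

Out, Out, In

The distinguishing property — legs ≤ 1 — holds for all the 'In' cases and none of the 'Out' cases.
(class=fish, mass=48, legs=4) — legs = 4, hence Out. (class=fish, mass=38, legs=4) — legs = 4, hence Out. (class=fish, mass=4, legs=0) — legs = 0, hence In.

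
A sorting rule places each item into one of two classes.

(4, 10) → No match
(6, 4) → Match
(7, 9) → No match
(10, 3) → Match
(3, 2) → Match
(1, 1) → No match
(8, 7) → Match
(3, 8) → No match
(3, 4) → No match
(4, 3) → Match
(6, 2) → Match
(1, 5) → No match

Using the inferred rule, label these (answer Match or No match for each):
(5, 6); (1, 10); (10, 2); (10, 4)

One predicate separates the groups cleanly: first > second.
No match: (5, 6), since 5 < 6. No match: (1, 10), since 1 < 10. Match: (10, 2), since 10 > 2. Match: (10, 4), since 10 > 4.

No match, No match, Match, Match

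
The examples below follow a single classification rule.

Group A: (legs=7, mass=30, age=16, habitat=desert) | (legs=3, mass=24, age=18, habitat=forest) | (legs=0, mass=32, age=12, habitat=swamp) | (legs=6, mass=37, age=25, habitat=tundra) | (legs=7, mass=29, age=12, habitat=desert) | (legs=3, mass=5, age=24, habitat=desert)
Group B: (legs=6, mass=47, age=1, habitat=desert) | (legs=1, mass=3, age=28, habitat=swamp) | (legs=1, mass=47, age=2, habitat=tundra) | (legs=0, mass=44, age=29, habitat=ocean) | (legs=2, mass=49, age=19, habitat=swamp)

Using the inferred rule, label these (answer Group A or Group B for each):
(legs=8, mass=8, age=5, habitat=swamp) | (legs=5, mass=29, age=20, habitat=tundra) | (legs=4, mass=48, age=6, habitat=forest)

A rule that fits every label: mass ≤ 37 AND age ≤ 25 — true of each 'Group A' example, false of each 'Group B' one.
(legs=8, mass=8, age=5, habitat=swamp): mass = 8, age = 5, fits → Group A.
(legs=5, mass=29, age=20, habitat=tundra): mass = 29, age = 20, fits → Group A.
(legs=4, mass=48, age=6, habitat=forest): mass = 48, age = 6, does not fit → Group B.

Group A, Group A, Group B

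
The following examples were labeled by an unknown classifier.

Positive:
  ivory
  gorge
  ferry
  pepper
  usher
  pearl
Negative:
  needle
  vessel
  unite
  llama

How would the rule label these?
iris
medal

'Positive' ⟺ contains 'r'.

Positive, Negative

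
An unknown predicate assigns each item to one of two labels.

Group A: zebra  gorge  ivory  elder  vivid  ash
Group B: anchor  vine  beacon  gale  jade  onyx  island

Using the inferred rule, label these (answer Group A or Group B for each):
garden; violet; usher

Rule: odd length. This holds for each 'Group A' example and fails for each 'Group B' one.
Group B: garden, since length 6. Group B: violet, since length 6. Group A: usher, since length 5.

Group B, Group B, Group A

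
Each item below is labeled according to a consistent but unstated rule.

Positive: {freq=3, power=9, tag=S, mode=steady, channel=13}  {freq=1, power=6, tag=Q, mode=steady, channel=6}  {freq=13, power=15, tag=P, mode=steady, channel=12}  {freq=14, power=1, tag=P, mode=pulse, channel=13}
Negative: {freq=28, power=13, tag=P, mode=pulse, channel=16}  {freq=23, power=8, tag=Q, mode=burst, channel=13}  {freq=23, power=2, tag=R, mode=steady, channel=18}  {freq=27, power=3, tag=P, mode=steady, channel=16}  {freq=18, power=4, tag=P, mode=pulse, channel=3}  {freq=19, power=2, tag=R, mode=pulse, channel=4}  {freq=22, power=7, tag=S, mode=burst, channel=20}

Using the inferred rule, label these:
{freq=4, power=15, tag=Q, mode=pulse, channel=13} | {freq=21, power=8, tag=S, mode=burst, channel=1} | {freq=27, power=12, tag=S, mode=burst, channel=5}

The common property of the 'Positive' items is: freq ≤ 14. No 'Negative' item has it.
{freq=4, power=15, tag=Q, mode=pulse, channel=13}: freq = 4, meets the rule → Positive. {freq=21, power=8, tag=S, mode=burst, channel=1}: freq = 21, fails the rule → Negative. {freq=27, power=12, tag=S, mode=burst, channel=5}: freq = 27, fails the rule → Negative.

Positive, Negative, Negative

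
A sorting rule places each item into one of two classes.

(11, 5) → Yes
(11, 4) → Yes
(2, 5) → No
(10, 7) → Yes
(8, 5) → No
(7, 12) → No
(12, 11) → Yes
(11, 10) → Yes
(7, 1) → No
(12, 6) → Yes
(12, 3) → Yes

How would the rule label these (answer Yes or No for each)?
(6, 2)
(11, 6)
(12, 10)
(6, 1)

No, Yes, Yes, No

The common property of the 'Yes' items is: first ≥ 10. No 'No' item has it.
(6, 2) — first 6, hence No.
(11, 6) — first 11, hence Yes.
(12, 10) — first 12, hence Yes.
(6, 1) — first 6, hence No.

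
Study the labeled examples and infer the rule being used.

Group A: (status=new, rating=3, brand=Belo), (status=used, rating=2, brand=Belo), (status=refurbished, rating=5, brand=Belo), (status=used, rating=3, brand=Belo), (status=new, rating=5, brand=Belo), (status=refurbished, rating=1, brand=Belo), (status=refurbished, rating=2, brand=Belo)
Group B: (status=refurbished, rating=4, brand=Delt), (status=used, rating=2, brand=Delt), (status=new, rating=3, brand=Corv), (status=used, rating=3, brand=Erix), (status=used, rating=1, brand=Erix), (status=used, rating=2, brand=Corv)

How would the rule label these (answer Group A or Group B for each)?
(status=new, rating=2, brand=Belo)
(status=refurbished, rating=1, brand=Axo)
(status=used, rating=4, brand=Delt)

Looking at the examples, the only property every 'Group A' case has and every 'Group B' case lacks is: brand is Belo.

Group A, Group B, Group B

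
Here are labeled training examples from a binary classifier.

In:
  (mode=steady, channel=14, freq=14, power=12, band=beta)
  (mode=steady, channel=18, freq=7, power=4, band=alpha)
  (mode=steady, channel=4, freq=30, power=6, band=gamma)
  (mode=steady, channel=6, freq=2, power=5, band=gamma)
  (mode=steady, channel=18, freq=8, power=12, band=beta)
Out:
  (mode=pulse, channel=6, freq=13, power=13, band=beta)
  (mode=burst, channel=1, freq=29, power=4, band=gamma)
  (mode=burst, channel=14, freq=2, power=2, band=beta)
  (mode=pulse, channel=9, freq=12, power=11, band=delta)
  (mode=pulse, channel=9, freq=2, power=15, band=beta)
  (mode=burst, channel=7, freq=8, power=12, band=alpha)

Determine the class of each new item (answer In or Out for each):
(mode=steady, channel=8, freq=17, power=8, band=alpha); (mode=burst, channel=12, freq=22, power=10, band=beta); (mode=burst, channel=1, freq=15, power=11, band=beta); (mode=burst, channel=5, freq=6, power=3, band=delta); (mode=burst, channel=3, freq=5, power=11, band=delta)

Looking at the examples, the only property every 'In' case has and every 'Out' case lacks is: mode is steady.
(mode=steady, channel=8, freq=17, power=8, band=alpha): mode is steady, fits → In. (mode=burst, channel=12, freq=22, power=10, band=beta): mode is burst, fails the rule → Out. (mode=burst, channel=1, freq=15, power=11, band=beta): mode is burst, fails the rule → Out. (mode=burst, channel=5, freq=6, power=3, band=delta): mode is burst, fails the rule → Out. (mode=burst, channel=3, freq=5, power=11, band=delta): mode is burst, fails the rule → Out.

In, Out, Out, Out, Out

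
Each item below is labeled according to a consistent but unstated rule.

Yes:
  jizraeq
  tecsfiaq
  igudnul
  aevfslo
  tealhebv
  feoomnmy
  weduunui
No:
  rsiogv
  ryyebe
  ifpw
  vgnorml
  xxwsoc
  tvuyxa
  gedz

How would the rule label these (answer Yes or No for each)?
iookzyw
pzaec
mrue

Yes, No, No

The distinguishing property — has ≥ 3 vowels — holds for all the 'Yes' cases and none of the 'No' cases.
iookzyw — 3 vowels, hence Yes. pzaec — 2 vowels, hence No. mrue — 2 vowels, hence No.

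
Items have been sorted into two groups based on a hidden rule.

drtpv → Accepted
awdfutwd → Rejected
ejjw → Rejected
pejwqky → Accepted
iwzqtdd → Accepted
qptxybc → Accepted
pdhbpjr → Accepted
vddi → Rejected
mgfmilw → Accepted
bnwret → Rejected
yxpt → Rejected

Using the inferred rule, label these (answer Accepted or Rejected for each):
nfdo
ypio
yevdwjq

Rejected, Rejected, Accepted

The simplest hypothesis consistent with all the labels is: odd length.
nfdo → length 4 → Rejected. ypio → length 4 → Rejected. yevdwjq → length 7 → Accepted.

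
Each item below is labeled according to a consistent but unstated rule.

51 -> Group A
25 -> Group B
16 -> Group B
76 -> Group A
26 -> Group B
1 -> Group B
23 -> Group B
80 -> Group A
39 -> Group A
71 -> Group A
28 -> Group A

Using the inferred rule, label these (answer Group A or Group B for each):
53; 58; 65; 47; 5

Group A, Group A, Group A, Group A, Group B

The rule appears to be: at least 28.
Group A: 53, since 53 ≥ 28.
Group A: 58, since 58 ≥ 28.
Group A: 65, since 65 ≥ 28.
Group A: 47, since 47 ≥ 28.
Group B: 5, since 5 < 28.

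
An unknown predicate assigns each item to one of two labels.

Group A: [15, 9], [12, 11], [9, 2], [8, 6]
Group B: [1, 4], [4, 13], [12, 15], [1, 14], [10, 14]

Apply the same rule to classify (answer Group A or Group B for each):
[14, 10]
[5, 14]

Group A, Group B

The distinguishing property — first > second — holds for all the 'Group A' cases and none of the 'Group B' cases.
[14, 10]: 14 > 10 — fits, so Group A.
[5, 14]: 5 < 14 — lacks this property, so Group B.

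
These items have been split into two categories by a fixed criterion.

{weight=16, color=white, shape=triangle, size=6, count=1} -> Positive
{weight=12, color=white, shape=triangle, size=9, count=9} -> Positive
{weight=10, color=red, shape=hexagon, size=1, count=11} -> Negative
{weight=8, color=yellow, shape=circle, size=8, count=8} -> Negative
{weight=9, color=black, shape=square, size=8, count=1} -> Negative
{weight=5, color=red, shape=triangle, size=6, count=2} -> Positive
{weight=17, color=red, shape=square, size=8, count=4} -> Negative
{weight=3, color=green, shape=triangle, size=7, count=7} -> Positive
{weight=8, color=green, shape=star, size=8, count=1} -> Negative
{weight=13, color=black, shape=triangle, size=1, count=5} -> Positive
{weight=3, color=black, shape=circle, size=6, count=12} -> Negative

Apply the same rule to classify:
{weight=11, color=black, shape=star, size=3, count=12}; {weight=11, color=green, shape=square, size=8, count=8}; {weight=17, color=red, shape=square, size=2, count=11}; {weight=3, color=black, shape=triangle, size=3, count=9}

The common property of the 'Positive' items is: shape is triangle. No 'Negative' item has it.

Negative, Negative, Negative, Positive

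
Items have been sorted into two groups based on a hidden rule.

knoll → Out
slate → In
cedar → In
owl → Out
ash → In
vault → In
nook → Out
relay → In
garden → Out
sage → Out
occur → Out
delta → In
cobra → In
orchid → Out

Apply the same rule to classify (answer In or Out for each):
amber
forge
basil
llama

The distinguishing property — odd length AND contains 'a' — holds for all the 'In' cases and none of the 'Out' cases.
amber → length 5, has 'a' → In. forge → length 5, no 'a' → Out. basil → length 5, has 'a' → In. llama → length 5, has 'a' → In.

In, Out, In, In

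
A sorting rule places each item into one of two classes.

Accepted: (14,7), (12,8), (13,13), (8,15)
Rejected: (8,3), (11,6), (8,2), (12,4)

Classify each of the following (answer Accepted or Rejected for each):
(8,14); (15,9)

Accepted, Accepted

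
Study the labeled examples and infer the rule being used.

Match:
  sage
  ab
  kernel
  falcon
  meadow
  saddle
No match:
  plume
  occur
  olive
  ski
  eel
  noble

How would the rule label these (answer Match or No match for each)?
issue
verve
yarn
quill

A rule that fits every label: even length — true of each 'Match' example, false of each 'No match' one.
issue — length 5, hence No match. verve — length 5, hence No match. yarn — length 4, hence Match. quill — length 5, hence No match.

No match, No match, Match, No match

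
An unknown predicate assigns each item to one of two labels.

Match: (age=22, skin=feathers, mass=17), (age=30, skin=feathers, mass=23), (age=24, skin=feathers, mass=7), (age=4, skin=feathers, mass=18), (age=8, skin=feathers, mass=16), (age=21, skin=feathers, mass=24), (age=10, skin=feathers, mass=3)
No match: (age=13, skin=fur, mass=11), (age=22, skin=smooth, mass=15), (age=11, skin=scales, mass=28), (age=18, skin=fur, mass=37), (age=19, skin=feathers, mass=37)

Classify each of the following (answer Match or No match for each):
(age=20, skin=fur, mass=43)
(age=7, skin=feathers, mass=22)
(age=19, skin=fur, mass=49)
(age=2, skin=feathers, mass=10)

No match, Match, No match, Match

Every 'Match' example satisfies: skin is feathers AND mass ≤ 24. None of the 'No match' examples do.
(age=20, skin=fur, mass=43) — skin is fur, mass = 43, hence No match. (age=7, skin=feathers, mass=22) — skin is feathers, mass = 22, hence Match. (age=19, skin=fur, mass=49) — skin is fur, mass = 49, hence No match. (age=2, skin=feathers, mass=10) — skin is feathers, mass = 10, hence Match.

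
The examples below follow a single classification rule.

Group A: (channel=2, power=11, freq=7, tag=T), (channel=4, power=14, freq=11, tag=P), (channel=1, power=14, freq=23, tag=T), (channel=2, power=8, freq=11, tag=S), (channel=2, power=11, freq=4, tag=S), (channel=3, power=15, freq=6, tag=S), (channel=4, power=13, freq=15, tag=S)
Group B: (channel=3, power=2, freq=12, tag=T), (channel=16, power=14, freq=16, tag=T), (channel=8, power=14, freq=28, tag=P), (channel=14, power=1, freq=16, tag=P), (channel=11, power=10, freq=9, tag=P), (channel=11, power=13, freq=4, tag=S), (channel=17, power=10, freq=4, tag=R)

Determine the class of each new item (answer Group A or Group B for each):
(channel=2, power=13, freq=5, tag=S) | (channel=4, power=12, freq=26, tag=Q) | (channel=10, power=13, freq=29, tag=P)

A rule that fits every label: power ≥ 8 AND channel ≤ 4 — true of each 'Group A' example, false of each 'Group B' one.
(channel=2, power=13, freq=5, tag=S): power = 13, channel = 2, matches → Group A. (channel=4, power=12, freq=26, tag=Q): power = 12, channel = 4, matches → Group A. (channel=10, power=13, freq=29, tag=P): power = 13, channel = 10, does not satisfy this → Group B.

Group A, Group A, Group B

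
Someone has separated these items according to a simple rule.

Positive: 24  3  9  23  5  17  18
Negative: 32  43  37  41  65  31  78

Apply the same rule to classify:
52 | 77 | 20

Rule: at most 24. This holds for each 'Positive' example and fails for each 'Negative' one.
52: 52 > 24, doesn't qualify → Negative.
77: 77 > 24, doesn't qualify → Negative.
20: 20 ≤ 24, has this property → Positive.

Negative, Negative, Positive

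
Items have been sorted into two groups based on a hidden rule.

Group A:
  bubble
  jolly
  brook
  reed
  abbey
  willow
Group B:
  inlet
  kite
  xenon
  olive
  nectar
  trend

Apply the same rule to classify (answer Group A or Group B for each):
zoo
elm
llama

Group A, Group B, Group A

The simplest hypothesis consistent with all the labels is: has a double letter.
zoo: Group A ('oo' doubled). elm: Group B (no doubled letter). llama: Group A ('ll' doubled).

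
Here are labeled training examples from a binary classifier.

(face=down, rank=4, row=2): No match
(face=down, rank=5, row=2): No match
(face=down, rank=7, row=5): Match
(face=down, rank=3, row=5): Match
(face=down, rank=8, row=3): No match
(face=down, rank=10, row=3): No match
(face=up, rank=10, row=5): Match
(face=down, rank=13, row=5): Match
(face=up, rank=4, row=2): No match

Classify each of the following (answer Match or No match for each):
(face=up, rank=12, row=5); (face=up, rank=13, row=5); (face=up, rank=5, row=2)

The simplest hypothesis consistent with all the labels is: row = 5.
(face=up, rank=12, row=5): row = 5, fits → Match.
(face=up, rank=13, row=5): row = 5, fits → Match.
(face=up, rank=5, row=2): row = 2, doesn't match → No match.

Match, Match, No match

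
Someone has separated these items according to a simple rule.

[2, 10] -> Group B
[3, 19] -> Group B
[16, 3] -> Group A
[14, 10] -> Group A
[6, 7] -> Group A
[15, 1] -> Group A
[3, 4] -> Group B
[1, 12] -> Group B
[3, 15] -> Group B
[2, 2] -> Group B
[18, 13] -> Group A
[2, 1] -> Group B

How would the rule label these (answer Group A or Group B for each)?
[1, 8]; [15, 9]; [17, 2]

Group B, Group A, Group A

The simplest hypothesis consistent with all the labels is: first ≥ 4.
[1, 8]: first 1 — doesn't match, so Group B.
[15, 9]: first 15 — passes, so Group A.
[17, 2]: first 17 — passes, so Group A.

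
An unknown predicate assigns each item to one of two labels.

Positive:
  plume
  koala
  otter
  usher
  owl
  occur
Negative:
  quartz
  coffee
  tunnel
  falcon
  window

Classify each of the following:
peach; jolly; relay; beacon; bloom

Positive, Positive, Positive, Negative, Positive

The pattern is that an item is 'Positive' exactly when: odd length.
Positive: peach, since length 5.
Positive: jolly, since length 5.
Positive: relay, since length 5.
Negative: beacon, since length 6.
Positive: bloom, since length 5.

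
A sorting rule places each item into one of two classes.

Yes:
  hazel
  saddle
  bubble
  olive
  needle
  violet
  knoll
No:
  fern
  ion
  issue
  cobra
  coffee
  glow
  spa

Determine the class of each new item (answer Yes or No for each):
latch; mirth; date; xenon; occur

Yes, No, No, No, No

The common property of the 'Yes' items is: length ≥ 5 AND contains 'l'. No 'No' item has it.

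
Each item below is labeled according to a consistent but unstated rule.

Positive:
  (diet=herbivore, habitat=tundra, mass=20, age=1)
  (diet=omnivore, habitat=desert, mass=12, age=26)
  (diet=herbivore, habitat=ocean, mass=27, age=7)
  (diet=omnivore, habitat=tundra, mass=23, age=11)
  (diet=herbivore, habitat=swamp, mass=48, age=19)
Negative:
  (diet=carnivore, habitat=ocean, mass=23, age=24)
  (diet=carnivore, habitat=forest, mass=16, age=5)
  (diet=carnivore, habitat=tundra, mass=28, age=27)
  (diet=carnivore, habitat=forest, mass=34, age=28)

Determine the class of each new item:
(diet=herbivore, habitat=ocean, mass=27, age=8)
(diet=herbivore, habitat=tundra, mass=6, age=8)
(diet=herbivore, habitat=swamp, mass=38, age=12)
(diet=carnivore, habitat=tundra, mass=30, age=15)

The pattern is that an item is 'Positive' exactly when: diet is not carnivore.
(diet=herbivore, habitat=ocean, mass=27, age=8) — diet is herbivore, hence Positive. (diet=herbivore, habitat=tundra, mass=6, age=8) — diet is herbivore, hence Positive. (diet=herbivore, habitat=swamp, mass=38, age=12) — diet is herbivore, hence Positive. (diet=carnivore, habitat=tundra, mass=30, age=15) — diet is carnivore, hence Negative.

Positive, Positive, Positive, Negative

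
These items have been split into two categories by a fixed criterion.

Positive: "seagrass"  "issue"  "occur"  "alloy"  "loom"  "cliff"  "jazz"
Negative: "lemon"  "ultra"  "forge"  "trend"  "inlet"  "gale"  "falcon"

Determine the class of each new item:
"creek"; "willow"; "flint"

The distinguishing property — has a double letter — holds for all the 'Positive' cases and none of the 'Negative' cases.

Positive, Positive, Negative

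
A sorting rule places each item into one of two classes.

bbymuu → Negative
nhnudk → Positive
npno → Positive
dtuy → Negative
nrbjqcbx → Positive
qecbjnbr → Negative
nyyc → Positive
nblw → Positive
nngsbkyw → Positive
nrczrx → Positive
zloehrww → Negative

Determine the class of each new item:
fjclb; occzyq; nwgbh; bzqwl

Negative, Negative, Positive, Negative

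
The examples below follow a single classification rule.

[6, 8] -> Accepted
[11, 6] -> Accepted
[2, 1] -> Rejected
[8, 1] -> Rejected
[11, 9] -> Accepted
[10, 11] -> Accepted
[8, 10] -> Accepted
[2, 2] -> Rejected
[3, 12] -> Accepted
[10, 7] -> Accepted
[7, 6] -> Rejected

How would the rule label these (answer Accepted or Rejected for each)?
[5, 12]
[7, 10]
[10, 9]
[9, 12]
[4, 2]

Accepted, Accepted, Accepted, Accepted, Rejected

The rule appears to be: sum ≥ 14.
Accepted: [5, 12], since 5+12 = 17. Accepted: [7, 10], since 7+10 = 17. Accepted: [10, 9], since 10+9 = 19. Accepted: [9, 12], since 9+12 = 21. Rejected: [4, 2], since 4+2 = 6.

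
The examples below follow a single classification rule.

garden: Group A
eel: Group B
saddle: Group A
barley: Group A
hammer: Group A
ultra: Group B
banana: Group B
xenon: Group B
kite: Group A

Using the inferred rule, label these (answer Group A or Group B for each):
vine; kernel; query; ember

The distinguishing property — even length AND contains 'e' — holds for all the 'Group A' cases and none of the 'Group B' cases.
vine: length 4, has 'e' — meets the rule, so Group A. kernel: length 6, has 'e' — meets the rule, so Group A. query: length 5, has 'e' — fails this test, so Group B. ember: length 5, has 'e' — fails this test, so Group B.

Group A, Group A, Group B, Group B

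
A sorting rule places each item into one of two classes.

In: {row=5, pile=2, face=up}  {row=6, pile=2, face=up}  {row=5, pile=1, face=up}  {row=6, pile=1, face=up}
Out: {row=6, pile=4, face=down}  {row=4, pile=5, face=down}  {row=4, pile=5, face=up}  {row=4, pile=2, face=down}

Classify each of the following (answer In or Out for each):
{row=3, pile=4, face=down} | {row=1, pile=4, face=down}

Out, Out

One predicate separates the groups cleanly: face is up AND row ≥ 5.
{row=3, pile=4, face=down} → face is down, row = 3 → Out.
{row=1, pile=4, face=down} → face is down, row = 1 → Out.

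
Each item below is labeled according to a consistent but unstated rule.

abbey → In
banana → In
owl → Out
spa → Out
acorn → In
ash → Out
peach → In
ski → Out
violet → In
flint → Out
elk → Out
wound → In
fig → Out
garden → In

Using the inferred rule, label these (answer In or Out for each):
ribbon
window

Every 'In' example satisfies: has ≥ 2 vowels. None of the 'Out' examples do.
ribbon — 2 vowels, hence In.
window — 2 vowels, hence In.

In, In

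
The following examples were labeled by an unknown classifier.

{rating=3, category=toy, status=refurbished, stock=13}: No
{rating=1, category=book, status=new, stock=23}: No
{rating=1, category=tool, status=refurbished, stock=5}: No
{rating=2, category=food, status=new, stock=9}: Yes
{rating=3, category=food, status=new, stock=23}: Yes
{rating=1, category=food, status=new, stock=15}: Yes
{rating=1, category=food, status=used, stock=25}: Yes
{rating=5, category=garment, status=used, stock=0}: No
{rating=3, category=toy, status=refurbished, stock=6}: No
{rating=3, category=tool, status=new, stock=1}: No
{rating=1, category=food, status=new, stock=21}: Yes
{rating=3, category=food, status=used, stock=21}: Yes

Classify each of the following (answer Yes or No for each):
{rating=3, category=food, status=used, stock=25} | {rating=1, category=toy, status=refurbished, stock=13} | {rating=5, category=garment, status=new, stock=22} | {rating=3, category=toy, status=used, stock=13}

Checking candidate rules against both groups, what survives is: category is food.
Yes: {rating=3, category=food, status=used, stock=25}, since category is food.
No: {rating=1, category=toy, status=refurbished, stock=13}, since category is toy.
No: {rating=5, category=garment, status=new, stock=22}, since category is garment.
No: {rating=3, category=toy, status=used, stock=13}, since category is toy.

Yes, No, No, No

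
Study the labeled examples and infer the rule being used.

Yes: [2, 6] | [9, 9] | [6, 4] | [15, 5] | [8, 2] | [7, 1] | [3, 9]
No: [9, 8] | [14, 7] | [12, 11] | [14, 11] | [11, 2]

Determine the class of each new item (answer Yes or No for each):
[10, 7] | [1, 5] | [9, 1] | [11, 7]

No, Yes, Yes, Yes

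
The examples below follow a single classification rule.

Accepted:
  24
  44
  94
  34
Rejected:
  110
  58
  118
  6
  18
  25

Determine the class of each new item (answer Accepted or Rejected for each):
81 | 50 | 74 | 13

Rejected, Rejected, Accepted, Rejected

The distinguishing property — ends in digit 4 — holds for all the 'Accepted' cases and none of the 'Rejected' cases.
81 — last digit 1, hence Rejected.
50 — last digit 0, hence Rejected.
74 — last digit 4, hence Accepted.
13 — last digit 3, hence Rejected.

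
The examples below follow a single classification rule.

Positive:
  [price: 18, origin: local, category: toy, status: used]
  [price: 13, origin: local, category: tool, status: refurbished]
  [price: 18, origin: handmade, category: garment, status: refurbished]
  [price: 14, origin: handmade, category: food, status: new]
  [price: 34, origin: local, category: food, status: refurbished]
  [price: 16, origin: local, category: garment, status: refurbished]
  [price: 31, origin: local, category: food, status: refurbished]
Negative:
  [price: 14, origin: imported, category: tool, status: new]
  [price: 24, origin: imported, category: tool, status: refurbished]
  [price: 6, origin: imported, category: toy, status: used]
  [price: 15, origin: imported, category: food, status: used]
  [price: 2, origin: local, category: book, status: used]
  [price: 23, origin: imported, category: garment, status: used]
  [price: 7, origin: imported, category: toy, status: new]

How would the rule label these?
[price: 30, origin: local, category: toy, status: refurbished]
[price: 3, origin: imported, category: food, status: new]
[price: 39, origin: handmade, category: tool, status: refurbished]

Positive, Negative, Positive

The pattern is that an item is 'Positive' exactly when: origin is not imported AND price ≥ 6.
[price: 30, origin: local, category: toy, status: refurbished] — origin is local, price = 30, hence Positive.
[price: 3, origin: imported, category: food, status: new] — origin is imported, price = 3, hence Negative.
[price: 39, origin: handmade, category: tool, status: refurbished] — origin is handmade, price = 39, hence Positive.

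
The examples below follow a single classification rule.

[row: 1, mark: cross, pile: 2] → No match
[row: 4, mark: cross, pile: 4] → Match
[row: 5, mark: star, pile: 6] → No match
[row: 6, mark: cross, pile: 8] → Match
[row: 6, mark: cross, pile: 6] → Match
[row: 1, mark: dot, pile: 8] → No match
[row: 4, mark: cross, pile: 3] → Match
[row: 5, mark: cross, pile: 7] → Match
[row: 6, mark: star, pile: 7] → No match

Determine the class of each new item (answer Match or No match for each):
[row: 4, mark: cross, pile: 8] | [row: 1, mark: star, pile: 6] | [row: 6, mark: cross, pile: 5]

Match, No match, Match

One predicate separates the groups cleanly: mark is cross AND row ≥ 4.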